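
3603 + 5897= 9500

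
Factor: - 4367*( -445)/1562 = 176665/142 = 2^( - 1)*5^1*71^( - 1)* 89^1*397^1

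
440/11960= 11/299 = 0.04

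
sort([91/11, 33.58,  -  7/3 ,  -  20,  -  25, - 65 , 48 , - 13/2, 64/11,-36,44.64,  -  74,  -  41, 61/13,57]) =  [ - 74,-65, -41, - 36,-25,-20,-13/2,-7/3,61/13  ,  64/11, 91/11, 33.58, 44.64, 48, 57] 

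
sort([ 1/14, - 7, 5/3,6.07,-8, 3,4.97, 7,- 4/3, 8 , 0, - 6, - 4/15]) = [ - 8, -7, - 6, - 4/3, - 4/15,0, 1/14,  5/3,3, 4.97, 6.07, 7, 8]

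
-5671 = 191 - 5862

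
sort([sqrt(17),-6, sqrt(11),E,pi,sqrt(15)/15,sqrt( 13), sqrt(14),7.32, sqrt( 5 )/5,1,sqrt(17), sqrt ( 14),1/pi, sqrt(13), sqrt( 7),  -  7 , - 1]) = [ - 7, - 6 ,-1,sqrt( 15) /15,  1/pi, sqrt( 5) /5,1 , sqrt(7),E,pi,sqrt(11), sqrt(13),sqrt( 13),sqrt(14 ),sqrt (14 ),sqrt(17), sqrt(17),  7.32 ]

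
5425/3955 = 1 + 42/113 = 1.37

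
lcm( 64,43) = 2752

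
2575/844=3 + 43/844 = 3.05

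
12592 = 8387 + 4205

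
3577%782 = 449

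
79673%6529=1325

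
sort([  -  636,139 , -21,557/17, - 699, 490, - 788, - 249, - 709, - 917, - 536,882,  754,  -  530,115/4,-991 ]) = [ - 991,-917,-788,  -  709,-699, - 636,  -  536, - 530 ,- 249, - 21,115/4, 557/17,139, 490,754,  882 ]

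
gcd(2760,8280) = 2760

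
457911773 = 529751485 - 71839712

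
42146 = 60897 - 18751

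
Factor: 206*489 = 100734 = 2^1*3^1*103^1*163^1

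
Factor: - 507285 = - 3^2*5^1*11273^1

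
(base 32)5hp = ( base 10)5689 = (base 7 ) 22405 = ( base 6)42201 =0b1011000111001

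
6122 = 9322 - 3200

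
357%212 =145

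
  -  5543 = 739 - 6282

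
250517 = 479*523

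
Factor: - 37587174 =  - 2^1  *  3^1 * 107^1 *127^1*461^1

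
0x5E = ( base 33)2S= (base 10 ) 94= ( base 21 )4A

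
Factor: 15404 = 2^2*3851^1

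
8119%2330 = 1129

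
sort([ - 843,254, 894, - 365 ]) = [  -  843,-365,254,894 ]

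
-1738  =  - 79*22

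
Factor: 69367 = 71^1 *977^1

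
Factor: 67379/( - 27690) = - 73/30 = - 2^(-1)*3^( - 1 )*5^( - 1)* 73^1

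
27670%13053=1564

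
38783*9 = 349047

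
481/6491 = 481/6491 = 0.07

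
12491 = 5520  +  6971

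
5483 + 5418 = 10901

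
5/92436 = 5/92436 = 0.00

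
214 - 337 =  - 123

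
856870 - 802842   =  54028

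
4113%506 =65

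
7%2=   1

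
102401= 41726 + 60675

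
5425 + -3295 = 2130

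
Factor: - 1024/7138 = -2^9*43^ ( - 1) * 83^( - 1) = - 512/3569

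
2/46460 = 1/23230= 0.00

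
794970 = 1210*657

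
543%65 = 23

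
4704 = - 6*(-784)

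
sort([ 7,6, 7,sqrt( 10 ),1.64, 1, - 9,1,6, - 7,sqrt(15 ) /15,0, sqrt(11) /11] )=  [ - 9, - 7,0,sqrt( 15 )/15,sqrt( 11)/11,1,1,1.64 , sqrt(10 ) , 6 , 6,7, 7]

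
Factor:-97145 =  - 5^1*19429^1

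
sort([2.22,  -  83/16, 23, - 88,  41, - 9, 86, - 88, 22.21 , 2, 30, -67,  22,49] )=[ - 88 , - 88, - 67, - 9,-83/16, 2, 2.22, 22, 22.21,23,  30, 41,49, 86]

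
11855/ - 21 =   -  565+10/21 = - 564.52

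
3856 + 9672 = 13528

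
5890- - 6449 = 12339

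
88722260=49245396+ 39476864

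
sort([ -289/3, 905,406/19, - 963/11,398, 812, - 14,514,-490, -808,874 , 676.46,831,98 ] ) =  [-808, - 490, -289/3,-963/11, - 14,406/19,98, 398,514,676.46,812, 831,874,905]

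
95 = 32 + 63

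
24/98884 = 6/24721 = 0.00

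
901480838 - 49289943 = 852190895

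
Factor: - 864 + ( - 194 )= - 1058 =- 2^1*23^2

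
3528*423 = 1492344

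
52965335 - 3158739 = 49806596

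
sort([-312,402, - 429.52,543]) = [-429.52,  -  312, 402,543 ] 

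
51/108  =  17/36  =  0.47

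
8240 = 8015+225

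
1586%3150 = 1586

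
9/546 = 3/182 = 0.02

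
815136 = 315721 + 499415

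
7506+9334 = 16840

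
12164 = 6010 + 6154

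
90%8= 2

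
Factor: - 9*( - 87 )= 3^3*29^1 = 783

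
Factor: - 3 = -3^1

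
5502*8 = 44016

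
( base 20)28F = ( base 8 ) 1717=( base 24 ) 1gf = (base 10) 975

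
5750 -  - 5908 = 11658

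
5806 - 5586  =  220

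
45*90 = 4050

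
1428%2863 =1428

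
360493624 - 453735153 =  - 93241529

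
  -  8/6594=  - 4/3297= - 0.00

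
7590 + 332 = 7922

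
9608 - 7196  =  2412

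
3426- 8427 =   -  5001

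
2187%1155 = 1032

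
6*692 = 4152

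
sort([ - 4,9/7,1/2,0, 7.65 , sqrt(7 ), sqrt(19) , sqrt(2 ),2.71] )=[ - 4, 0,1/2,9/7 , sqrt(2 ), sqrt(7), 2.71,sqrt( 19 ),7.65 ]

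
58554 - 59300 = -746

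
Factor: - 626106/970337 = -2^1*3^1*13^1*23^1*317^( - 1)*349^1*3061^( - 1) 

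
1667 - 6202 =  - 4535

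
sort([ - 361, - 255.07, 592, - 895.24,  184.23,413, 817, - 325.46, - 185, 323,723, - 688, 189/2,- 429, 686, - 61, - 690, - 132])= [ - 895.24, - 690, - 688, - 429,-361, - 325.46, - 255.07, -185, - 132 , - 61,189/2,184.23,323, 413,592, 686, 723,817]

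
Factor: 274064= 2^4*7^1*2447^1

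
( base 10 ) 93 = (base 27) 3c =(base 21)49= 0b1011101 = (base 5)333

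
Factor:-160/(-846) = 2^4*3^ ( - 2 ) * 5^1*47^( - 1) =80/423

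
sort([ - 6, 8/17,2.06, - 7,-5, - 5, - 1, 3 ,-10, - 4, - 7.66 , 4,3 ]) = [ - 10,-7.66,-7, - 6,-5,-5,-4,-1,8/17,  2.06, 3,3,4 ] 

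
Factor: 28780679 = 31^1 *928409^1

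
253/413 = 253/413  =  0.61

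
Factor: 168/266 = 2^2*3^1*19^ (-1) =12/19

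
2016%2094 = 2016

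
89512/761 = 89512/761 =117.62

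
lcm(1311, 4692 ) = 89148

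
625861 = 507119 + 118742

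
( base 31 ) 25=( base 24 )2J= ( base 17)3G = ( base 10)67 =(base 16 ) 43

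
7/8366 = 7/8366 =0.00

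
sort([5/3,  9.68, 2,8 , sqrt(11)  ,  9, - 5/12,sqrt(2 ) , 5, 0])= [ - 5/12,0,sqrt( 2 ), 5/3,2,sqrt (11 ) , 5,8 , 9, 9.68 ] 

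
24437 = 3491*7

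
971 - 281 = 690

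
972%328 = 316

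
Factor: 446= 2^1 * 223^1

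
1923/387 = 4 + 125/129=4.97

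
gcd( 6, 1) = 1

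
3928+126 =4054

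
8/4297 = 8/4297= 0.00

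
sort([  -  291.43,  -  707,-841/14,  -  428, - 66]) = [ - 707,  -  428, - 291.43, - 66, - 841/14] 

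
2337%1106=125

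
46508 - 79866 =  - 33358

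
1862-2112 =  - 250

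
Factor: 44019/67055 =3^2*5^ ( - 1)*67^1*73^1*13411^( - 1)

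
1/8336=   1/8336 = 0.00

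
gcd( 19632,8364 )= 12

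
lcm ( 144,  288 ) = 288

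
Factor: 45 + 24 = 69 = 3^1*23^1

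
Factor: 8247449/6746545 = 5^ ( - 1)*7^1*13^( - 1)*271^ ( - 1) *383^( - 1)* 1178207^1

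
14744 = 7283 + 7461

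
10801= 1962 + 8839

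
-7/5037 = -1+ 5030/5037 = - 0.00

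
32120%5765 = 3295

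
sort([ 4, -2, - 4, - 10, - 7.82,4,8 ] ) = [ - 10, - 7.82, - 4, - 2,4, 4,8]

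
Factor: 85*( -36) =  - 2^2*3^2 * 5^1*17^1 = - 3060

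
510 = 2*255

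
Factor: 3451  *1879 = 6484429 = 7^1*17^1 *29^1*1879^1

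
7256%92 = 80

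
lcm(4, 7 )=28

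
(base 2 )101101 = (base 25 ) 1k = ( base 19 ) 27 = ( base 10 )45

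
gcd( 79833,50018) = 89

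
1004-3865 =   -  2861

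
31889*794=25319866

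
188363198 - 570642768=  - 382279570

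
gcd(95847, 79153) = 1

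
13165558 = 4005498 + 9160060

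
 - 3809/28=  - 3809/28= -136.04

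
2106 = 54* 39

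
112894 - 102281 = 10613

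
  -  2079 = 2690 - 4769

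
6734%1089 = 200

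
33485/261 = 33485/261 = 128.30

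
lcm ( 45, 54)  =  270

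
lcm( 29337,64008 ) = 704088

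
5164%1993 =1178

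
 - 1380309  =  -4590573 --3210264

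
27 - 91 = -64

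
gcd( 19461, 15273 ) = 3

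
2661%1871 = 790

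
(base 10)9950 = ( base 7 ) 41003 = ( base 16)26DE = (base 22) KC6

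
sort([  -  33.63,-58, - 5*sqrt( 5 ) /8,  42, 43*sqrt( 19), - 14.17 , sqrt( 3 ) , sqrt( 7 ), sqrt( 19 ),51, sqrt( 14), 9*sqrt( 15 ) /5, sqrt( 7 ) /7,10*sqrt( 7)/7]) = [ -58, - 33.63 ,-14.17,-5*sqrt( 5) /8,sqrt( 7)/7,sqrt( 3 ), sqrt( 7 ), sqrt( 14), 10 * sqrt(7)/7, sqrt(19),9 * sqrt( 15 )/5 , 42, 51,43*sqrt(19) ]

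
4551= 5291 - 740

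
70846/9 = 7871  +  7/9 = 7871.78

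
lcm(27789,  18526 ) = 55578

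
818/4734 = 409/2367= 0.17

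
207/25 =207/25= 8.28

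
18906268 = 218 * 86726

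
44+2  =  46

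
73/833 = 73/833= 0.09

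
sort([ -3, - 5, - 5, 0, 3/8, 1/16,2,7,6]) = [-5,  -  5,-3,0,1/16,3/8, 2,6, 7]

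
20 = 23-3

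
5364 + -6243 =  - 879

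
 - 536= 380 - 916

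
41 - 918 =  - 877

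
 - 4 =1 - 5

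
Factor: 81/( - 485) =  - 3^4*5^( - 1)*97^ ( - 1) 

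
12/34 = 6/17 = 0.35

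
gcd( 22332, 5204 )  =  4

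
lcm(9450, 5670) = 28350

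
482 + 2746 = 3228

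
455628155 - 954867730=  -  499239575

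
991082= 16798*59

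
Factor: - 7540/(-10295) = 52/71 = 2^2*13^1*71^( - 1)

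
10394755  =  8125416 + 2269339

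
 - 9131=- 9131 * 1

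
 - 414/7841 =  - 1 + 7427/7841= - 0.05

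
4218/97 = 4218/97 = 43.48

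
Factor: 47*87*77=314853 = 3^1*7^1*11^1*29^1* 47^1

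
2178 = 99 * 22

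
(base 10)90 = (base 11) 82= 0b1011010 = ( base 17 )55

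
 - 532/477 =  - 532/477 =- 1.12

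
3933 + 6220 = 10153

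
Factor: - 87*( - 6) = 2^1*3^2* 29^1= 522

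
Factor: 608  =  2^5*19^1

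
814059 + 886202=1700261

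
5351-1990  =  3361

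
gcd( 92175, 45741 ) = 3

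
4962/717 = 6  +  220/239 = 6.92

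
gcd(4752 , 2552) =88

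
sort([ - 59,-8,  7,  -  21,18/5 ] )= [ - 59,-21,- 8,18/5, 7]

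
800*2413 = 1930400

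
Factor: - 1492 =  - 2^2*373^1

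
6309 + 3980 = 10289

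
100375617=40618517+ 59757100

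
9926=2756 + 7170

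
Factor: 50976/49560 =2^2*3^2*5^( - 1)*7^ ( - 1)  =  36/35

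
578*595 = 343910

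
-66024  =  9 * ( - 7336 ) 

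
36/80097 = 12/26699=0.00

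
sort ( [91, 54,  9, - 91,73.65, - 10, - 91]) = [ - 91, - 91, - 10,9, 54,73.65,91 ]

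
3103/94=33  +  1/94 = 33.01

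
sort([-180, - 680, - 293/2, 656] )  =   [ - 680, - 180,  -  293/2 , 656]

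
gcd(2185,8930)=95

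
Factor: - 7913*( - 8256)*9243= 603842675904 = 2^6*3^3*13^1*41^1*43^1 *79^1 *193^1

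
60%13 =8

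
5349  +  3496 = 8845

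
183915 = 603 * 305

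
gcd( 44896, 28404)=4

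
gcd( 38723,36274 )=1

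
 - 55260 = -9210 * 6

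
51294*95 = 4872930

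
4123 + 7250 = 11373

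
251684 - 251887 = -203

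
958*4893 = 4687494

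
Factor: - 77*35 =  - 2695 = - 5^1*7^2*11^1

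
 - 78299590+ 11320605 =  - 66978985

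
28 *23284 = 651952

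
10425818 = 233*44746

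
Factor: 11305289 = 17^1 * 665017^1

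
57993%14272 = 905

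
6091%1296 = 907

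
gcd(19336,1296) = 8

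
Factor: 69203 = 69203^1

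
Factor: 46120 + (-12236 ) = 33884 =2^2*43^1*197^1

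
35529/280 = 126 + 249/280 = 126.89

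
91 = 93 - 2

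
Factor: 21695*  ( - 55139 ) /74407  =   -5^1*7^1*37^(  -  1 )* 2011^( - 1 )*4339^1*7877^1 = -  1196240605/74407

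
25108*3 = 75324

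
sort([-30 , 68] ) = [ - 30,68]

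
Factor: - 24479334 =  - 2^1*3^5*11^1*  19^1*241^1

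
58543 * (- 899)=- 52630157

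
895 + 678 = 1573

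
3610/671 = 5 + 255/671  =  5.38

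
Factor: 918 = 2^1*3^3*17^1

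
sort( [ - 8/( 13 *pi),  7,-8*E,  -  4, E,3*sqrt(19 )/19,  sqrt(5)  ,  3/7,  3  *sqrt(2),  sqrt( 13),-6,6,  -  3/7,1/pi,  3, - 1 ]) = [ - 8*E,  -  6, - 4, - 1, - 3/7, - 8/( 13*pi), 1/pi, 3/7, 3*sqrt( 19 ) /19 , sqrt( 5),  E,3,sqrt(13) , 3*sqrt( 2),  6,  7 ] 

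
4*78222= 312888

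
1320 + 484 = 1804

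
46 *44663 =2054498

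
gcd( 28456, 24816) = 8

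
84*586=49224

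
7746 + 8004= 15750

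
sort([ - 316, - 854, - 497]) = [ - 854, - 497, - 316] 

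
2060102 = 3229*638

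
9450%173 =108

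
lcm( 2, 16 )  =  16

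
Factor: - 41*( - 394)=16154= 2^1*41^1*197^1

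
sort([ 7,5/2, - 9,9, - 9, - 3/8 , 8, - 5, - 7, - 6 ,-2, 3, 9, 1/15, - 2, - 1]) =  [ - 9, - 9, - 7 , - 6, - 5, - 2, - 2, - 1, - 3/8,1/15 , 5/2 , 3,7, 8, 9, 9 ] 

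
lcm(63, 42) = 126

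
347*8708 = 3021676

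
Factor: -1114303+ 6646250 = 47^1*117701^1=5531947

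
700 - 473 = 227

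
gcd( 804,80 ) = 4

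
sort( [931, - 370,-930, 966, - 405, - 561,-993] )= [ - 993 , - 930,  -  561,-405, - 370 , 931, 966]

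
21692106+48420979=70113085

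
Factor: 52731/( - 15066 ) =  - 7/2 = -2^( - 1 ) * 7^1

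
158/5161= 158/5161 = 0.03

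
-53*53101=-2814353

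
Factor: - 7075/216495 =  - 3^(- 2)*5^1*17^( - 1)  =  - 5/153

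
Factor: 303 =3^1*101^1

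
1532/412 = 383/103 = 3.72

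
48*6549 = 314352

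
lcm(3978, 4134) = 210834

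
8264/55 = 8264/55  =  150.25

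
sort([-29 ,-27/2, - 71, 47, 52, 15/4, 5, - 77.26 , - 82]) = [ - 82, - 77.26, -71,  -  29, - 27/2,15/4, 5,47,52] 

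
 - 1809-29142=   -  30951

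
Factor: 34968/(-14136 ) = -19^ ( - 1)*47^1 =- 47/19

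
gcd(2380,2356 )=4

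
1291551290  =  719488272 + 572063018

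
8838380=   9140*967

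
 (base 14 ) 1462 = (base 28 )4h2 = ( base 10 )3614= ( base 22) 7a6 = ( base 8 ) 7036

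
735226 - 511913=223313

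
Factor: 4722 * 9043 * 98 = 2^2* 3^1* 7^2*  787^1*9043^1= 4184702508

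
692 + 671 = 1363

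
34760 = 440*79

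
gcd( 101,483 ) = 1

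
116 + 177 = 293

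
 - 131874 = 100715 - 232589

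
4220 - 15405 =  - 11185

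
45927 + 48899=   94826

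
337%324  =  13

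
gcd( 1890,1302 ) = 42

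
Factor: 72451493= 311^1 *232963^1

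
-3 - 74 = -77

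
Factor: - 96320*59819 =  - 2^6 * 5^1 *7^1*41^1*43^1*1459^1 = - 5761766080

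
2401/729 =3+214/729 = 3.29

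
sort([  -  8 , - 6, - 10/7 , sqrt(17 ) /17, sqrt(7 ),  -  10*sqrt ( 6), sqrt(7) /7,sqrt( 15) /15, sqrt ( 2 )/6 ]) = [ - 10 *sqrt(6 ), - 8, - 6,-10/7 , sqrt(2 )/6, sqrt( 17 )/17 , sqrt( 15) /15, sqrt(7)/7, sqrt( 7)]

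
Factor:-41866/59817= - 2^1 * 3^( - 1 )*11^2 * 127^( - 1)*157^ ( - 1)*173^1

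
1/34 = 1/34 = 0.03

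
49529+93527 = 143056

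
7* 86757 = 607299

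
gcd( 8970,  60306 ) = 138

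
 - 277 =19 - 296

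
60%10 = 0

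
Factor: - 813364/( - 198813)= 2^2*3^( - 1)*66271^( - 1)*203341^1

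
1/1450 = 1/1450 = 0.00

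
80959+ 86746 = 167705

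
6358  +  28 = 6386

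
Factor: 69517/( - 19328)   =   - 2^ (-7 )*7^1* 151^(  -  1 ) *9931^1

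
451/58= 7+45/58 =7.78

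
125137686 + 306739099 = 431876785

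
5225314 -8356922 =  - 3131608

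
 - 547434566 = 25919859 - 573354425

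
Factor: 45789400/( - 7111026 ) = -22894700/3555513 = - 2^2*3^( - 2 )*5^2*13^(  -  1)*283^1*809^1 * 30389^( - 1)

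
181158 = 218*831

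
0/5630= 0  =  0.00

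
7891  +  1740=9631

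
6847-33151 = -26304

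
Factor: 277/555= 3^( - 1 )* 5^( - 1)*37^( - 1)*277^1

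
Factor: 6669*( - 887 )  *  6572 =-2^2 * 3^3*13^1*19^1*31^1*53^1*887^1 = - 38876028516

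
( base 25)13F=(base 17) 281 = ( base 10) 715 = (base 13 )430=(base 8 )1313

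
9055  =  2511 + 6544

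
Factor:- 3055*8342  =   - 2^1*5^1*13^1  *43^1*47^1*97^1 = -25484810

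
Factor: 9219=3^1 * 7^1 * 439^1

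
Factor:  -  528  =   -2^4*3^1*11^1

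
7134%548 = 10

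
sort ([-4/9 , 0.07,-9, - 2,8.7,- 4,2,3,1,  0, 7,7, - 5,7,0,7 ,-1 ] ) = [-9,-5, - 4, - 2, - 1, - 4/9,0,0, 0.07,1, 2,3,7,7, 7,7,8.7] 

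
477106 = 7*68158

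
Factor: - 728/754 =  - 2^2 *7^1 * 29^( - 1 ) = -  28/29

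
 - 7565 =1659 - 9224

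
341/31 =11 = 11.00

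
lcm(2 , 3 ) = 6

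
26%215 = 26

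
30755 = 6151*5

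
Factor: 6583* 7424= 2^8*29^2*227^1 = 48872192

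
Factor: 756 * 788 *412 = 2^6 * 3^3 * 7^1*103^1 * 197^1 = 245439936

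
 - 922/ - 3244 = 461/1622 = 0.28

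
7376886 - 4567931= 2808955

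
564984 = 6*94164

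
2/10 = 1/5 = 0.20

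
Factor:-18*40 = -2^4*3^2*5^1 = -720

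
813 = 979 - 166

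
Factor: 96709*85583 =23^1*61^2 * 97^1 * 997^1= 8276646347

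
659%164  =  3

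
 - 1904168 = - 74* 25732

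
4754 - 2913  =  1841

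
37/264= 37/264=0.14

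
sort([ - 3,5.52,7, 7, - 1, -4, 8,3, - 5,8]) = [ - 5, -4, - 3, - 1 , 3,5.52,7,7,  8 , 8 ]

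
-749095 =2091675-2840770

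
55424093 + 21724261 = 77148354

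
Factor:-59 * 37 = - 37^1*59^1=- 2183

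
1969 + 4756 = 6725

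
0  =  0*(-29031 ) 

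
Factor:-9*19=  -3^2*19^1 = - 171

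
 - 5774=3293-9067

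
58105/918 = 63  +  271/918 = 63.30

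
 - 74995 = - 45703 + -29292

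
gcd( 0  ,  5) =5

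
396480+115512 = 511992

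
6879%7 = 5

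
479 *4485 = 2148315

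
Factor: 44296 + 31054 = 2^1* 5^2*11^1*137^1 = 75350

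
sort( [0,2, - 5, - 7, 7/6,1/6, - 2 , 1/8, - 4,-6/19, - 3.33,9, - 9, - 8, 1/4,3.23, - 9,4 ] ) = [  -  9, - 9,-8, - 7, - 5, - 4, - 3.33, - 2, - 6/19,0,1/8, 1/6,1/4,7/6, 2, 3.23,4,9]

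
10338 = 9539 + 799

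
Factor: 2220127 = 7^1*13^1 * 31^1*787^1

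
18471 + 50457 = 68928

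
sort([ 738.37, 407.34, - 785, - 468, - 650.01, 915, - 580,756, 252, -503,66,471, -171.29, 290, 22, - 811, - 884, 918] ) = [ - 884, - 811,-785, - 650.01, - 580, - 503, - 468, - 171.29,22, 66, 252 , 290, 407.34 , 471,738.37, 756,915,918 ]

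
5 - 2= 3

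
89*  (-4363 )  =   - 388307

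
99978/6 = 16663 =16663.00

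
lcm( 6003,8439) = 582291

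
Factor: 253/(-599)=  - 11^1 * 23^1*599^( - 1)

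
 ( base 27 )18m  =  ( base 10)967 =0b1111000111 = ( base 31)106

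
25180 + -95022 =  - 69842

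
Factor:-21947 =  - 17^1*1291^1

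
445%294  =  151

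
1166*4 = 4664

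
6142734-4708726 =1434008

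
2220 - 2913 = -693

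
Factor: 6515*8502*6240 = 345636907200 = 2^6*3^2*5^2*13^2*109^1*1303^1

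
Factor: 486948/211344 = 341/148 = 2^ ( - 2)*11^1*31^1 * 37^(  -  1)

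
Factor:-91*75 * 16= - 109200 = -2^4*3^1*5^2*7^1*13^1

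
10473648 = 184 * 56922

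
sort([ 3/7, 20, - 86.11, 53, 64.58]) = [ - 86.11, 3/7,20 , 53,64.58]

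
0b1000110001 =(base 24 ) N9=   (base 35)g1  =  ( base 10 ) 561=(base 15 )276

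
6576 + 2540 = 9116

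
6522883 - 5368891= 1153992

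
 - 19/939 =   -  1 + 920/939 = - 0.02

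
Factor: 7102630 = 2^1*5^1*23^1*30881^1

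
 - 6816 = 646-7462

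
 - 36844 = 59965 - 96809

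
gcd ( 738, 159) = 3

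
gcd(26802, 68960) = 2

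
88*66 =5808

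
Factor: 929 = 929^1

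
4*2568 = 10272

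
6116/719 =8 + 364/719 = 8.51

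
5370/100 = 53 + 7/10 = 53.70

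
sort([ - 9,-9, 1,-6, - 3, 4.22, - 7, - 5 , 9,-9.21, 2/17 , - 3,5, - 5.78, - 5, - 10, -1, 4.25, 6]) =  [ - 10, - 9.21, - 9, - 9,-7, - 6, - 5.78,-5, - 5,-3, - 3, - 1, 2/17, 1,  4.22, 4.25,5, 6,9] 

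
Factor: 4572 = 2^2*3^2*127^1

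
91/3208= 91/3208= 0.03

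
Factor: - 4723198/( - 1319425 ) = 2^1*5^(-2)*37^1*83^1*89^( -1)*593^( - 1 ) * 769^1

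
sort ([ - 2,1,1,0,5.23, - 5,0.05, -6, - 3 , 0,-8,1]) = [-8 , - 6, - 5, - 3,-2,0, 0,0.05 , 1,1,  1, 5.23]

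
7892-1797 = 6095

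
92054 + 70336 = 162390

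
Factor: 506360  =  2^3*5^1*12659^1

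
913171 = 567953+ 345218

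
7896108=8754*902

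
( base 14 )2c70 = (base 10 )7938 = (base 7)32100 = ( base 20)JGI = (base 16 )1f02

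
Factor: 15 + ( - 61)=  - 2^1*23^1 = - 46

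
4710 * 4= 18840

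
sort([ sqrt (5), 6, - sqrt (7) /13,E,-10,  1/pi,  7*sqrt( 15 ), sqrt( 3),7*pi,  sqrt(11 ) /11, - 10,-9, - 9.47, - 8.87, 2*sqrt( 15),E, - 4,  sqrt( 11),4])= [ - 10,  -  10, - 9.47, - 9,-8.87, - 4, - sqrt( 7 ) /13,sqrt( 11)/11, 1/pi,sqrt (3), sqrt( 5 ), E, E, sqrt( 11), 4, 6,2*sqrt(15 ) , 7*pi,  7*sqrt(15) ]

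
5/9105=1/1821 = 0.00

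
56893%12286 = 7749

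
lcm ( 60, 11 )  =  660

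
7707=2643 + 5064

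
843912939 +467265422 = 1311178361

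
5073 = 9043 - 3970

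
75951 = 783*97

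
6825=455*15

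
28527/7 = 28527/7 =4075.29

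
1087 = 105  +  982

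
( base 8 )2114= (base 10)1100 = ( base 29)18R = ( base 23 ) 21J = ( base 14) 588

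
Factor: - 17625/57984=-2^( - 7 )*5^3*47^1*151^ (-1)= - 5875/19328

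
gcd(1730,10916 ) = 2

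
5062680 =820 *6174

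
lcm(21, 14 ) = 42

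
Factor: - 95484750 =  - 2^1*3^1*5^3*17^1*7489^1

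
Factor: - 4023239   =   - 11^1*365749^1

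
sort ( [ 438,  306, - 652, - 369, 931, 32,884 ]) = [  -  652, - 369 , 32, 306,438, 884,  931 ] 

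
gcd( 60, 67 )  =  1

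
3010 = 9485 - 6475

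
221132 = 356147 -135015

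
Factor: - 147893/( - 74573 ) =71^1*2083^1*74573^ ( - 1)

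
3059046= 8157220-5098174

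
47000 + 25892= 72892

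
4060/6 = 676 + 2/3=676.67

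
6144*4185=25712640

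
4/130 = 2/65 = 0.03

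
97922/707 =138 + 356/707  =  138.50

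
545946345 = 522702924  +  23243421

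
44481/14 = 44481/14 = 3177.21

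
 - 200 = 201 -401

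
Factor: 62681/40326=2^(-1 )*3^( -1 ) * 11^(-1) * 13^( - 1 )*19^1*47^( - 1) * 3299^1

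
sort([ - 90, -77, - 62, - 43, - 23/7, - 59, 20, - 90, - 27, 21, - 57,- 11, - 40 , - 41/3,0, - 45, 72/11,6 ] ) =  [ - 90, - 90, - 77, - 62, - 59,-57, - 45 , - 43, - 40, -27, - 41/3, - 11, - 23/7 , 0,  6, 72/11, 20, 21 ] 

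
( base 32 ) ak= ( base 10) 340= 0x154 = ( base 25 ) DF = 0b101010100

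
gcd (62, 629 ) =1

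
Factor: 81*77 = 3^4*7^1*11^1=6237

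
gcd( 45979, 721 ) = 1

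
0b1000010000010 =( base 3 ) 12210112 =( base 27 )5le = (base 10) 4226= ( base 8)10202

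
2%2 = 0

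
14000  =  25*560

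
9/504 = 1/56 = 0.02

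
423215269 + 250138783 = 673354052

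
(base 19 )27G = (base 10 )871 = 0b1101100111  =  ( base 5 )11441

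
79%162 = 79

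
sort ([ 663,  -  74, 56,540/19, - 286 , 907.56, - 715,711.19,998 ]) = [-715,-286, -74,540/19,  56,663 , 711.19, 907.56,998]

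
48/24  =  2 = 2.00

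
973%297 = 82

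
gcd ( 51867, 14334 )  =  3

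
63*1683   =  106029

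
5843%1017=758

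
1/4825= 1/4825=0.00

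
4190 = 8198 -4008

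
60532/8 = 15133/2 = 7566.50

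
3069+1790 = 4859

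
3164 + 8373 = 11537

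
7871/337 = 7871/337 = 23.36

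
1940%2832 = 1940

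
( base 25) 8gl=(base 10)5421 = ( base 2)1010100101101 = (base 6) 41033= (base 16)152D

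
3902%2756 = 1146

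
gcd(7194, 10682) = 218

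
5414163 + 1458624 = 6872787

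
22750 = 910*25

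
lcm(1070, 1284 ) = 6420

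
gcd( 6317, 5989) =1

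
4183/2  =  2091 + 1/2 = 2091.50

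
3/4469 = 3/4469 =0.00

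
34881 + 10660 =45541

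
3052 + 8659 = 11711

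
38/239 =38/239= 0.16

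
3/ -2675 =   -  1 + 2672/2675 =- 0.00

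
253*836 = 211508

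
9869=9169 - -700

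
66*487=32142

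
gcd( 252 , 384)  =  12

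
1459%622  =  215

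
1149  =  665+484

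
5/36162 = 5/36162= 0.00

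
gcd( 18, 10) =2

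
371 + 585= 956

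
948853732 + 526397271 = 1475251003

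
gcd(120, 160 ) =40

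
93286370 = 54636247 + 38650123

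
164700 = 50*3294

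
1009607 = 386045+623562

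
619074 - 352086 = 266988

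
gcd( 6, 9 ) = 3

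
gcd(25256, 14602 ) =14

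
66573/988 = 5121/76 = 67.38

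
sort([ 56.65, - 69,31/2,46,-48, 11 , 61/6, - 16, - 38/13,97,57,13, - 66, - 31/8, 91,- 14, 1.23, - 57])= [-69,-66 , - 57, - 48, - 16, - 14,-31/8, - 38/13,1.23,61/6, 11,13,31/2 , 46,56.65, 57,91,97 ] 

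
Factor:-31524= - 2^2*3^1*37^1*71^1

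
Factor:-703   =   -19^1*37^1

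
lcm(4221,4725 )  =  316575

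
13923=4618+9305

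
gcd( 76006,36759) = 1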